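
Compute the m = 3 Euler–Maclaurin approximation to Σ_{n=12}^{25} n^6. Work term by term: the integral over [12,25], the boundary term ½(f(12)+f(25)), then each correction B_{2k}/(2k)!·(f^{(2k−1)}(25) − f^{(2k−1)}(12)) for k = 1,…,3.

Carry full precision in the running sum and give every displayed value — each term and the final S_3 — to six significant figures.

S_3 ≈ 9.95131e+08

Integral: ∫_12^25 x^6 dx = 8.66812e+08.
½[f(12) + f(25)] = ½[2.98598e+06 + 2.44141e+08] = 1.23563e+08.
Integral + boundary = 9.90375e+08.
Order-1 term: 1/12 · (5.85938e+07 − 1.49299e+06) = 4.75840e+06.
Running total after k=1: 9.95134e+08.
Order-2 term: −1/720 · (1.87500e+06 − 207360) = -2316.17.
Running total after k=2: 9.95131e+08.
Order-3 term: 1/30240 · (18000.0 − 8640.00) = 0.309524.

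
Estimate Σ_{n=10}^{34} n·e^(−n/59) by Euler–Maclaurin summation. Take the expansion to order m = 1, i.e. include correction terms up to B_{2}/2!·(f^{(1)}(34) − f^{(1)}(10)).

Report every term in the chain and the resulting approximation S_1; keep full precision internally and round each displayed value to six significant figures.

∫_10^34 x·e^(−x/59) dx evaluates to 352.667.
½[f(10) + f(34)] = ½[8.44094 + 19.1077] = 13.7743.
Running total after boundary: 366.441.
Order-1 term: 1/12 · (0.238131 − 0.701027) = -0.0385746.

S_1 ≈ 366.403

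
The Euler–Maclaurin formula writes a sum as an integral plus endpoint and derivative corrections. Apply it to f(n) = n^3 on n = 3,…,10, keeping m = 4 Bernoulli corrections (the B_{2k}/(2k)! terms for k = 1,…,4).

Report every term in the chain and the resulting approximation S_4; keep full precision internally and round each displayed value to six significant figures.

∫_3^10 x^3 dx evaluates to 2479.75.
½[f(3) + f(10)] = ½[27.0000 + 1000.00] = 513.500.
Integral + boundary = 2993.25.
k=1: B_{2}/(2)! × [f^{(1)}(10) − f^{(1)}(3)] = 1/12 × (300.000 − 27.0000) = 22.7500.
Partial sum through k=1: 3016.00.
k=2: B_{4}/(4)! × [f^{(3)}(10) − f^{(3)}(3)] = −1/720 × (6.00000 − 6.00000) = 0.00000.
Partial sum through k=2: 3016.00.
k=3: B_{6}/(6)! × [f^{(5)}(10) − f^{(5)}(3)] = 1/30240 × (0.00000 − 0.00000) = 0.00000.
Partial sum through k=3: 3016.00.
k=4: B_{8}/(8)! × [f^{(7)}(10) − f^{(7)}(3)] = −1/1209600 × (0.00000 − 0.00000) = 0.00000.

S_4 ≈ 3016.00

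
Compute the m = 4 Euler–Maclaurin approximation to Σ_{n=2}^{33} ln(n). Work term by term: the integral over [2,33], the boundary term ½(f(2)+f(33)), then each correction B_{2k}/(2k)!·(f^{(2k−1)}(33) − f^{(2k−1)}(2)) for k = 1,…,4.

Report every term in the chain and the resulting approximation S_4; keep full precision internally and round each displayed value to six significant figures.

S_4 ≈ 85.0545

∫_2^33 ln(x) dx evaluates to 82.9985.
Boundary: ½(f(2) + f(33)) = ½(0.693147 + 3.49651) = 2.09483.
Running total after boundary: 85.0933.
Order-1 term: 1/12 · (0.0303030 − 0.500000) = -0.0391414.
After k=1: 85.0541.
Order-2 term: −1/720 · (5.56529e-05 − 0.250000) = 0.000347145.
After k=2: 85.0545.
Order-3 term: 1/30240 · (6.13256e-07 − 0.750000) = -2.48016e-05.
After k=3: 85.0545.
Order-4 term: −1/1209600 · (1.68941e-08 − 5.62500) = 4.65030e-06.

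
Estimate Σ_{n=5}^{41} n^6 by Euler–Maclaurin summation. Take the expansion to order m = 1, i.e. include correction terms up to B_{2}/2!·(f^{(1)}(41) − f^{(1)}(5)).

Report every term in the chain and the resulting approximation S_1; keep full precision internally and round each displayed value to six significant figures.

∫_5^41 x^6 dx evaluates to 2.78220e+10.
½[f(5) + f(41)] = ½[15625.0 + 4.75010e+09] = 2.37506e+09.
Integral + boundary = 3.01971e+10.
Order-1 term: 1/12 · (6.95137e+08 − 18750.0) = 5.79265e+07.

S_1 ≈ 3.02550e+10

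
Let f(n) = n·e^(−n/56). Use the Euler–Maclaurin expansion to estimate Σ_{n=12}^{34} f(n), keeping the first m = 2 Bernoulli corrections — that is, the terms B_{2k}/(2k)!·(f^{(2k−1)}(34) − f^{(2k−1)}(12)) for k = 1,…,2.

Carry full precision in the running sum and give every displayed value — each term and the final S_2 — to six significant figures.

∫_12^34 x·e^(−x/56) dx evaluates to 327.181.
Boundary: ½(f(12) + f(34)) = ½(9.68541 + 18.5268) = 14.1061.
Running total after boundary: 341.287.
k=1: B_{2}/(2)! × [f^{(1)}(34) − f^{(1)}(12)] = 1/12 × (0.214070 − 0.634164) = -0.0350078.
After k=1: 341.252.
k=2: B_{4}/(4)! × [f^{(3)}(34) − f^{(3)}(12)] = −1/720 × (0.000415778 − 0.000716964) = 4.18313e-07.

S_2 ≈ 341.252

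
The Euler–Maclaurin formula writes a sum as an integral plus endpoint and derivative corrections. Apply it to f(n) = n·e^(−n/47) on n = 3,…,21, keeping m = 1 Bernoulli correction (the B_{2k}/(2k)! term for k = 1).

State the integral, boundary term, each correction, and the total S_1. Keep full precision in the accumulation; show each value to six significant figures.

S_1 ≈ 168.393

∫_3^21 x·e^(−x/47) dx evaluates to 160.313.
Boundary: ½(f(3) + f(21)) = ½(2.81449 + 13.4330) = 8.12374.
So far: 168.437.
Order-1 term: 1/12 · (0.353858 − 0.878282) = -0.0437020.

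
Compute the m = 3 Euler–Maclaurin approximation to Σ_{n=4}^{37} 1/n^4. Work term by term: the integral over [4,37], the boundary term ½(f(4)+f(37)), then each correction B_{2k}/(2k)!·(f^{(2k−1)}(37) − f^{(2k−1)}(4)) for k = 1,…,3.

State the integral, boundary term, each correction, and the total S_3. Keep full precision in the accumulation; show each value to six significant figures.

The integral term ∫_4^37 1/x^4 dx = 0.00520175.
½[f(4) + f(37)] = ½[0.00390625 + 5.33572e-07] = 0.00195339.
Running total after boundary: 0.00715514.
k=1: B_{2}/(2)! × [f^{(1)}(37) − f^{(1)}(4)] = 1/12 × (-5.76835e-08 − (-0.00390625)) = 0.000325516.
Running total after k=1: 0.00748066.
k=2: B_{4}/(4)! × [f^{(3)}(37) − f^{(3)}(4)] = −1/720 × (-1.26406e-09 − (-0.00732422)) = -1.01725e-05.
Running total after k=2: 0.00747049.
k=3: B_{6}/(6)! × [f^{(5)}(37) − f^{(5)}(4)] = 1/30240 × (-5.17075e-11 − (-0.0256348)) = 8.47711e-07.

S_3 ≈ 0.00747134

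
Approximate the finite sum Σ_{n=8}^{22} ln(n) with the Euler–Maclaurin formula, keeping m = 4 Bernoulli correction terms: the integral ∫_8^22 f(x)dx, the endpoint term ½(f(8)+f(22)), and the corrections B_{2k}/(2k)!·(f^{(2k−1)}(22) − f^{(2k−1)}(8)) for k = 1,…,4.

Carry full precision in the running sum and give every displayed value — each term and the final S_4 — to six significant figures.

The integral term ∫_8^22 ln(x) dx = 37.3674.
Endpoint term: (f(8) + f(22))/2 = (2.07944 + 3.09104)/2 = 2.58524.
So far: 39.9526.
Order-1 term: 1/12 · (0.0454545 − 0.125000) = -0.00662879.
After k=1: 39.9460.
Order-2 term: −1/720 · (0.000187829 − 0.00390625) = 5.16447e-06.
After k=2: 39.9460.
Order-3 term: 1/30240 · (4.65691e-06 − 0.000732422) = -2.40663e-08.
After k=3: 39.9460.
Order-4 term: −1/1209600 · (2.88651e-07 − 0.000343323) = 2.83593e-10.

S_4 ≈ 39.9460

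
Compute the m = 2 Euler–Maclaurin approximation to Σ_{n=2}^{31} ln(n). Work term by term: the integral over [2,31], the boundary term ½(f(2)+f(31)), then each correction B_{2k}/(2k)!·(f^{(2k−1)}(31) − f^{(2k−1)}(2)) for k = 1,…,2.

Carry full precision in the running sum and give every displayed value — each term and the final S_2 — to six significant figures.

S_2 ≈ 78.0922

Integral: ∫_2^31 ln(x) dx = 76.0673.
Endpoint term: (f(2) + f(31))/2 = (0.693147 + 3.43399)/2 = 2.06357.
So far: 78.1309.
Correction k=1: B_{2}/2! · (f^{(1)}(31) − f^{(1)}(2)) = 1/12 · (0.0322581 − 0.500000) = -0.0389785.
Running total after k=1: 78.0919.
Correction k=2: B_{4}/4! · (f^{(3)}(31) − f^{(3)}(2)) = −1/720 · (6.71344e-05 − 0.250000) = 0.000347129.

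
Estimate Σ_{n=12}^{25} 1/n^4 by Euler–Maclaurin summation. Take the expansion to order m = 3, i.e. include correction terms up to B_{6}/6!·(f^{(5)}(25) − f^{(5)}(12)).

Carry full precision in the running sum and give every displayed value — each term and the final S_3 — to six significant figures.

The integral term ∫_12^25 1/x^4 dx = 0.000171568.
½[f(12) + f(25)] = ½[4.82253e-05 + 2.56000e-06] = 2.53927e-05.
So far: 0.000196961.
k=1: B_{2}/(2)! × [f^{(1)}(25) − f^{(1)}(12)] = 1/12 × (-4.09600e-07 − (-1.60751e-05)) = 1.30546e-06.
Running total after k=1: 0.000198266.
k=2: B_{4}/(4)! × [f^{(3)}(25) − f^{(3)}(12)] = −1/720 × (-1.96608e-08 − (-3.34898e-06)) = -4.62405e-09.
Running total after k=2: 0.000198261.
k=3: B_{6}/(6)! × [f^{(5)}(25) − f^{(5)}(12)] = 1/30240 × (-1.76161e-09 − (-1.30238e-06)) = 4.30099e-11.

S_3 ≈ 0.000198261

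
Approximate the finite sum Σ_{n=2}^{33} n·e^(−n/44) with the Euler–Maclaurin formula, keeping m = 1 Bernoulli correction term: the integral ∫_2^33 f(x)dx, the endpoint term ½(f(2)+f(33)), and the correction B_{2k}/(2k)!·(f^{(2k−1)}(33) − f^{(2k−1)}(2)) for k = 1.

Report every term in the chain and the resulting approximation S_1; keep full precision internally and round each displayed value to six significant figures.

The integral term ∫_2^33 x·e^(−x/44) dx = 333.682.
Boundary: ½(f(2) + f(33)) = ½(1.91113 + 15.5881) = 8.74961.
Running total after boundary: 342.431.
Order-1 term: 1/12 · (0.118092 − 0.912128) = -0.0661697.

S_1 ≈ 342.365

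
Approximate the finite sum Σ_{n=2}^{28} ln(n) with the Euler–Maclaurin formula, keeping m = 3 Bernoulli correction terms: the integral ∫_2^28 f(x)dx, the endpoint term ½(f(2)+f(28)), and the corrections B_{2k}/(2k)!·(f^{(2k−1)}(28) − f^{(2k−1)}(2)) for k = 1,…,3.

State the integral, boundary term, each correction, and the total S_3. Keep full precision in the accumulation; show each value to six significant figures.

S_3 ≈ 67.8897

Integral: ∫_2^28 ln(x) dx = 65.9154.
Endpoint term: (f(2) + f(28))/2 = (0.693147 + 3.33220)/2 = 2.01268.
Integral + boundary = 67.9281.
Correction k=1: B_{2}/2! · (f^{(1)}(28) − f^{(1)}(2)) = 1/12 · (0.0357143 − 0.500000) = -0.0386905.
After k=1: 67.8894.
Correction k=2: B_{4}/4! · (f^{(3)}(28) − f^{(3)}(2)) = −1/720 · (9.11079e-05 − 0.250000) = 0.000347096.
After k=2: 67.8898.
Correction k=3: B_{6}/6! · (f^{(5)}(28) − f^{(5)}(2)) = 1/30240 · (1.39451e-06 − 0.750000) = -2.48015e-05.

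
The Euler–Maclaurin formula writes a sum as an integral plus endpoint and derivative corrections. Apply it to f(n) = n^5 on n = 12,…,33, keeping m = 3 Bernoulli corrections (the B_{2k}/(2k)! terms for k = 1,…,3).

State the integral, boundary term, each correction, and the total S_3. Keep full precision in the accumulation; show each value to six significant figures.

S_3 ≈ 2.34925e+08

The integral term ∫_12^33 x^5 dx = 2.14747e+08.
Boundary: ½(f(12) + f(33)) = ½(248832 + 3.91354e+07) = 1.96921e+07.
Running total after boundary: 2.34439e+08.
Order-1 term: 1/12 · (5.92960e+06 − 103680) = 485494.
Running total after k=1: 2.34925e+08.
Order-2 term: −1/720 · (65340.0 − 8640.00) = -78.7500.
Running total after k=2: 2.34925e+08.
Order-3 term: 1/30240 · (120.000 − 120.000) = 0.00000.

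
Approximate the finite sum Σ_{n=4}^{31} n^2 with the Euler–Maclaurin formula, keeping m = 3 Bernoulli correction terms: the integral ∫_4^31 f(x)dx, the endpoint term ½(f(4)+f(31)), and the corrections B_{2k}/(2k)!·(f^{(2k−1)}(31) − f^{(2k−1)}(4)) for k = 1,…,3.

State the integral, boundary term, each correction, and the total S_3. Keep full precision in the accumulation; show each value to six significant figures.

S_3 ≈ 10402.0

∫_4^31 x^2 dx evaluates to 9909.00.
Endpoint term: (f(4) + f(31))/2 = (16.0000 + 961.000)/2 = 488.500.
Integral + boundary = 10397.5.
k=1: B_{2}/(2)! × [f^{(1)}(31) − f^{(1)}(4)] = 1/12 × (62.0000 − 8.00000) = 4.50000.
Running total after k=1: 10402.0.
k=2: B_{4}/(4)! × [f^{(3)}(31) − f^{(3)}(4)] = −1/720 × (0.00000 − 0.00000) = 0.00000.
Running total after k=2: 10402.0.
k=3: B_{6}/(6)! × [f^{(5)}(31) − f^{(5)}(4)] = 1/30240 × (0.00000 − 0.00000) = 0.00000.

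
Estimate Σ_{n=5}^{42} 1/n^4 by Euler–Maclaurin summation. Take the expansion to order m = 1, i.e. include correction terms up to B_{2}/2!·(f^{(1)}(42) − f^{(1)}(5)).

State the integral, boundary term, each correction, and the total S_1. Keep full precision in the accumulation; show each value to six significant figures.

S_1 ≈ 0.00356899

∫_5^42 1/x^4 dx evaluates to 0.00266217.
Boundary: ½(f(5) + f(42)) = ½(0.00160000 + 3.21368e-07) = 0.000800161.
Integral + boundary = 0.00346233.
k=1: B_{2}/(2)! × [f^{(1)}(42) − f^{(1)}(5)] = 1/12 × (-3.06065e-08 − (-0.00128000)) = 0.000106664.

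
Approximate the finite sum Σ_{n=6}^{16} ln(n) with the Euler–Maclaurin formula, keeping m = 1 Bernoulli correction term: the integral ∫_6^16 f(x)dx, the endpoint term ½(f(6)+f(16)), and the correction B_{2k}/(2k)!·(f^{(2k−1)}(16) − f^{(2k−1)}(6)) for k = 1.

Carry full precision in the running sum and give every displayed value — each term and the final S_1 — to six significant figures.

S_1 ≈ 25.8844

Integral: ∫_6^16 ln(x) dx = 23.6109.
½[f(6) + f(16)] = ½[1.79176 + 2.77259] = 2.28217.
Integral + boundary = 25.8930.
Correction k=1: B_{2}/2! · (f^{(1)}(16) − f^{(1)}(6)) = 1/12 · (0.0625000 − 0.166667) = -0.00868056.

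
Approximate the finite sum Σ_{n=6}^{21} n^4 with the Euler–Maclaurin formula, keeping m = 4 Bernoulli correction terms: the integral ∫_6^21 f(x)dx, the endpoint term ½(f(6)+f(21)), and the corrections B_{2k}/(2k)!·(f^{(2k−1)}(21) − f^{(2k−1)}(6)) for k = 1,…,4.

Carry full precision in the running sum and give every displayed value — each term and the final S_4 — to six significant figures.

The integral term ∫_6^21 x^4 dx = 815265.
Endpoint term: (f(6) + f(21))/2 = (1296.00 + 194481)/2 = 97888.5.
Running total after boundary: 913154.
Order-1 term: 1/12 · (37044.0 − 864.000) = 3015.00.
Partial sum through k=1: 916168.
Order-2 term: −1/720 · (504.000 − 144.000) = -0.500000.
Partial sum through k=2: 916168.
Order-3 term: 1/30240 · (0.00000 − 0.00000) = 0.00000.
Partial sum through k=3: 916168.
Order-4 term: −1/1209600 · (0.00000 − 0.00000) = 0.00000.

S_4 ≈ 916168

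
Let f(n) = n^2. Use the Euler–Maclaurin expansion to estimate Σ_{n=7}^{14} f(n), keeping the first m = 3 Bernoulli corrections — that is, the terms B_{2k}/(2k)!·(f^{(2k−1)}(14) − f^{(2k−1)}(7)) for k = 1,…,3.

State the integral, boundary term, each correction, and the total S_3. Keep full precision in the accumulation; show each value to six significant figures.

∫_7^14 x^2 dx evaluates to 800.333.
Boundary: ½(f(7) + f(14)) = ½(49.0000 + 196.000) = 122.500.
So far: 922.833.
Correction k=1: B_{2}/2! · (f^{(1)}(14) − f^{(1)}(7)) = 1/12 · (28.0000 − 14.0000) = 1.16667.
After k=1: 924.000.
Correction k=2: B_{4}/4! · (f^{(3)}(14) − f^{(3)}(7)) = −1/720 · (0.00000 − 0.00000) = 0.00000.
After k=2: 924.000.
Correction k=3: B_{6}/6! · (f^{(5)}(14) − f^{(5)}(7)) = 1/30240 · (0.00000 − 0.00000) = 0.00000.

S_3 ≈ 924.000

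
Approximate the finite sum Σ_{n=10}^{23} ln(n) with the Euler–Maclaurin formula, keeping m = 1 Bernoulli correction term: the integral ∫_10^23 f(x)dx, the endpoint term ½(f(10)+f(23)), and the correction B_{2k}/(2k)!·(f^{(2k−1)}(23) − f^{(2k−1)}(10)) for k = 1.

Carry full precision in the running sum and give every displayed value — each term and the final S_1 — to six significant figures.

S_1 ≈ 38.8048

Integral: ∫_10^23 ln(x) dx = 36.0905.
Endpoint term: (f(10) + f(23))/2 = (2.30259 + 3.13549)/2 = 2.71904.
Running total after boundary: 38.8096.
k=1: B_{2}/(2)! × [f^{(1)}(23) − f^{(1)}(10)] = 1/12 × (0.0434783 − 0.100000) = -0.00471014.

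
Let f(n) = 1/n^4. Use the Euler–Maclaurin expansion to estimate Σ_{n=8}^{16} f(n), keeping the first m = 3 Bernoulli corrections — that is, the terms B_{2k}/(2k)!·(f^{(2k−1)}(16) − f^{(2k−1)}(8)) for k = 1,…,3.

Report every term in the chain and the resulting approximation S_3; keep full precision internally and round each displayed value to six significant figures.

S_3 ≈ 0.000709139

∫_8^16 1/x^4 dx evaluates to 0.000569661.
Boundary: ½(f(8) + f(16)) = ½(0.000244141 + 1.52588e-05) = 0.000129700.
Running total after boundary: 0.000699361.
Correction k=1: B_{2}/2! · (f^{(1)}(16) − f^{(1)}(8)) = 1/12 · (-3.81470e-06 − (-0.000122070)) = 9.85463e-06.
Partial sum through k=1: 0.000709216.
Correction k=2: B_{4}/4! · (f^{(3)}(16) − f^{(3)}(8)) = −1/720 · (-4.47035e-07 − (-5.72205e-05)) = -7.88520e-08.
Partial sum through k=2: 0.000709137.
Correction k=3: B_{6}/6! · (f^{(5)}(16) − f^{(5)}(8)) = 1/30240 · (-9.77889e-08 − (-5.00679e-05)) = 1.65245e-09.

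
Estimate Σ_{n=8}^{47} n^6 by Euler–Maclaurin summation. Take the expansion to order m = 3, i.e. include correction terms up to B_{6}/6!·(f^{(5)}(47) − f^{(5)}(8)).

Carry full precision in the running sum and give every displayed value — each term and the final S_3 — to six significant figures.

S_3 ≈ 7.78788e+10

Integral: ∫_8^47 x^6 dx = 7.23744e+10.
½[f(8) + f(47)] = ½[262144 + 1.07792e+10] = 5.38974e+09.
Integral + boundary = 7.77642e+10.
Order-1 term: 1/12 · (1.37607e+09 − 196608) = 1.14656e+08.
Partial sum through k=1: 7.78788e+10.
Order-2 term: −1/720 · (1.24588e+07 − 61440.0) = -17218.5.
Partial sum through k=2: 7.78788e+10.
Order-3 term: 1/30240 · (33840.0 − 5760.00) = 0.928571.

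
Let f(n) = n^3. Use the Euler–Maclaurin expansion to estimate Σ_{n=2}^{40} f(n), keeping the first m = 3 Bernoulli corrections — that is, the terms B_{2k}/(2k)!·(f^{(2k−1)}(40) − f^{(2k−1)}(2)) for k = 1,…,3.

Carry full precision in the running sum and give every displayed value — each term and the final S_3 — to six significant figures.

S_3 ≈ 672399

Integral: ∫_2^40 x^3 dx = 639996.
Endpoint term: (f(2) + f(40))/2 = (8.00000 + 64000.0)/2 = 32004.0.
Integral + boundary = 672000.
Order-1 term: 1/12 · (4800.00 − 12.0000) = 399.000.
Partial sum through k=1: 672399.
Order-2 term: −1/720 · (6.00000 − 6.00000) = 0.00000.
Partial sum through k=2: 672399.
Order-3 term: 1/30240 · (0.00000 − 0.00000) = 0.00000.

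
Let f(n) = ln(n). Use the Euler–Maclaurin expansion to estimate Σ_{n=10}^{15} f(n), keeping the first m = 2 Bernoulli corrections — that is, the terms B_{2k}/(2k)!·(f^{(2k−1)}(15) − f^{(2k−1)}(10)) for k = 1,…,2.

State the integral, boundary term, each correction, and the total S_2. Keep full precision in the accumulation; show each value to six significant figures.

∫_10^15 ln(x) dx evaluates to 12.5949.
Boundary: ½(f(10) + f(15)) = ½(2.30259 + 2.70805) = 2.50532.
Integral + boundary = 15.1002.
k=1: B_{2}/(2)! × [f^{(1)}(15) − f^{(1)}(10)] = 1/12 × (0.0666667 − 0.100000) = -0.00277778.
Running total after k=1: 15.0974.
k=2: B_{4}/(4)! × [f^{(3)}(15) − f^{(3)}(10)] = −1/720 × (0.000592593 − 0.00200000) = 1.95473e-06.

S_2 ≈ 15.0974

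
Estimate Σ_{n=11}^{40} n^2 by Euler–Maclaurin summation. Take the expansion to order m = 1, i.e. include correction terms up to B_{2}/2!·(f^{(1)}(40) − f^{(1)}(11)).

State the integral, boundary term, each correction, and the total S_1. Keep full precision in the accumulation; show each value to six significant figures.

S_1 ≈ 21755.0

The integral term ∫_11^40 x^2 dx = 20889.7.
Endpoint term: (f(11) + f(40))/2 = (121.000 + 1600.00)/2 = 860.500.
So far: 21750.2.
Correction k=1: B_{2}/2! · (f^{(1)}(40) − f^{(1)}(11)) = 1/12 · (80.0000 − 22.0000) = 4.83333.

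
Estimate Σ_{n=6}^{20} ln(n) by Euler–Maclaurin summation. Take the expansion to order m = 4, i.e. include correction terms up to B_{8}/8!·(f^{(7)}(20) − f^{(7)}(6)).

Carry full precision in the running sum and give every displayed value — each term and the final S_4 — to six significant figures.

Integral: ∫_6^20 ln(x) dx = 35.1641.
Endpoint term: (f(6) + f(20))/2 = (1.79176 + 2.99573)/2 = 2.39375.
Integral + boundary = 37.5578.
k=1: B_{2}/(2)! × [f^{(1)}(20) − f^{(1)}(6)] = 1/12 × (0.0500000 − 0.166667) = -0.00972222.
Partial sum through k=1: 37.5481.
k=2: B_{4}/(4)! × [f^{(3)}(20) − f^{(3)}(6)] = −1/720 × (0.000250000 − 0.00925926) = 1.25129e-05.
Partial sum through k=2: 37.5481.
k=3: B_{6}/(6)! × [f^{(5)}(20) − f^{(5)}(6)] = 1/30240 × (7.50000e-06 − 0.00308642) = -1.01816e-07.
Partial sum through k=3: 37.5481.
k=4: B_{8}/(8)! × [f^{(7)}(20) − f^{(7)}(6)] = −1/1209600 × (5.62500e-07 − 0.00257202) = 2.12587e-09.

S_4 ≈ 37.5481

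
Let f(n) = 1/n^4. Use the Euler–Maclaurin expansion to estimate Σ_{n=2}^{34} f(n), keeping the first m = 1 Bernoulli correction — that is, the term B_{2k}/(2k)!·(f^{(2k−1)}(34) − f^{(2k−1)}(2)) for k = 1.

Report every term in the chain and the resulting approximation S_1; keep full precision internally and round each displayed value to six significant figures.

Integral: ∫_2^34 1/x^4 dx = 0.0416582.
Endpoint term: (f(2) + f(34))/2 = (0.0625000 + 7.48315e-07)/2 = 0.0312504.
Running total after boundary: 0.0729086.
Correction k=1: B_{2}/2! · (f^{(1)}(34) − f^{(1)}(2)) = 1/12 · (-8.80370e-08 − (-0.125000)) = 0.0104167.

S_1 ≈ 0.0833252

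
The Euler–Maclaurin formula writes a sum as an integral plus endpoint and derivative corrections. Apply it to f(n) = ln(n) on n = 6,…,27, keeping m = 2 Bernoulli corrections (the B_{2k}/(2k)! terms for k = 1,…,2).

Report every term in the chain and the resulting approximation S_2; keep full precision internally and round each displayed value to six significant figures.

S_2 ≈ 59.7700

∫_6^27 ln(x) dx evaluates to 57.2370.
Endpoint term: (f(6) + f(27))/2 = (1.79176 + 3.29584)/2 = 2.54380.
So far: 59.7808.
Order-1 term: 1/12 · (0.0370370 − 0.166667) = -0.0108025.
After k=1: 59.7700.
Order-2 term: −1/720 · (0.000101611 − 0.00925926) = 1.27190e-05.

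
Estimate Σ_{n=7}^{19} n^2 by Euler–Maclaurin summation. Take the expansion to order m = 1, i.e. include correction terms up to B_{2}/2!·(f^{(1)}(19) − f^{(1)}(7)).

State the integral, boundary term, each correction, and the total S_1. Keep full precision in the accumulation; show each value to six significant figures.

∫_7^19 x^2 dx evaluates to 2172.00.
Endpoint term: (f(7) + f(19))/2 = (49.0000 + 361.000)/2 = 205.000.
Integral + boundary = 2377.00.
Correction k=1: B_{2}/2! · (f^{(1)}(19) − f^{(1)}(7)) = 1/12 · (38.0000 − 14.0000) = 2.00000.

S_1 ≈ 2379.00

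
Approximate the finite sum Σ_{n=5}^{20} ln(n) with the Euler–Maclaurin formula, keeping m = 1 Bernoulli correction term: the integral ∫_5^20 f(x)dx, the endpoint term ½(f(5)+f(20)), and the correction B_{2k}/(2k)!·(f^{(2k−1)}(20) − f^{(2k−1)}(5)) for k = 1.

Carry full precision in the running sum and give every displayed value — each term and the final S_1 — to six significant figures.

S_1 ≈ 39.1575

∫_5^20 ln(x) dx evaluates to 36.8675.
Boundary: ½(f(5) + f(20)) = ½(1.60944 + 2.99573) = 2.30259.
Integral + boundary = 39.1700.
k=1: B_{2}/(2)! × [f^{(1)}(20) − f^{(1)}(5)] = 1/12 × (0.0500000 − 0.200000) = -0.0125000.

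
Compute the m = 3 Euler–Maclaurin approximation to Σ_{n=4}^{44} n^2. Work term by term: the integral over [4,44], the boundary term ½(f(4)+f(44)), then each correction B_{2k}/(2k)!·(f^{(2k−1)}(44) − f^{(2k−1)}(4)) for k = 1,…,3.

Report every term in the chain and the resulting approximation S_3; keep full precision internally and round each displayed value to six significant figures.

The integral term ∫_4^44 x^2 dx = 28373.3.
½[f(4) + f(44)] = ½[16.0000 + 1936.00] = 976.000.
Integral + boundary = 29349.3.
Order-1 term: 1/12 · (88.0000 − 8.00000) = 6.66667.
Running total after k=1: 29356.0.
Order-2 term: −1/720 · (0.00000 − 0.00000) = 0.00000.
Running total after k=2: 29356.0.
Order-3 term: 1/30240 · (0.00000 − 0.00000) = 0.00000.

S_3 ≈ 29356.0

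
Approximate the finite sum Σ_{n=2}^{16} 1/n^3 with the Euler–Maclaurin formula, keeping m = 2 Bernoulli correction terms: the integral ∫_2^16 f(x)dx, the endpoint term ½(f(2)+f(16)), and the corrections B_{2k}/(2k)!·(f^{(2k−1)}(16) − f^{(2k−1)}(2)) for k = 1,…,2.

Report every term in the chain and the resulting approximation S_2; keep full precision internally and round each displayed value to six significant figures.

The integral term ∫_2^16 1/x^3 dx = 0.123047.
Boundary: ½(f(2) + f(16)) = ½(0.125000 + 0.000244141) = 0.0626221.
So far: 0.185669.
Correction k=1: B_{2}/2! · (f^{(1)}(16) − f^{(1)}(2)) = 1/12 · (-4.57764e-05 − (-0.187500)) = 0.0156212.
After k=1: 0.201290.
Correction k=2: B_{4}/4! · (f^{(3)}(16) − f^{(3)}(2)) = −1/720 · (-3.57628e-06 − (-0.937500)) = -0.00130208.

S_2 ≈ 0.199988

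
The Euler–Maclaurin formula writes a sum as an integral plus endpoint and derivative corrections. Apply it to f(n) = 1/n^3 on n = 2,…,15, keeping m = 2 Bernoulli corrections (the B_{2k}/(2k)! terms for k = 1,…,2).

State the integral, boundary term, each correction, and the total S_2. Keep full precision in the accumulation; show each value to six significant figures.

∫_2^15 1/x^3 dx evaluates to 0.122778.
½[f(2) + f(15)] = ½[0.125000 + 0.000296296] = 0.0626481.
Running total after boundary: 0.185426.
Order-1 term: 1/12 · (-5.92593e-05 − (-0.187500)) = 0.0156201.
After k=1: 0.201046.
Order-2 term: −1/720 · (-5.26749e-06 − (-0.937500)) = -0.00130208.

S_2 ≈ 0.199744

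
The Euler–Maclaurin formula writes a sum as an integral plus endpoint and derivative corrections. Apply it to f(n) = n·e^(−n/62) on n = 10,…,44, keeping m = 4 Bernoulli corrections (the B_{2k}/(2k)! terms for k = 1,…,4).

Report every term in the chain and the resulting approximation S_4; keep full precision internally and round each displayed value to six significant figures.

∫_10^44 x·e^(−x/62) dx evaluates to 566.937.
Boundary: ½(f(10) + f(44)) = ½(8.51045 + 21.6393) = 15.0749.
Integral + boundary = 582.011.
Order-1 term: 1/12 · (0.142781 − 0.713780) = -0.0475832.
Running total after k=1: 581.964.
Order-2 term: −1/720 · (0.000293025 − 0.000628478) = 4.65907e-07.
Running total after k=2: 581.964.
Order-3 term: 1/30240 · (1.42795e-07 − 2.78686e-07) = -4.49374e-12.
Running total after k=3: 581.964.
Order-4 term: −1/1209600 · (5.44645e-11 − 1.02465e-10) = 3.96831e-17.

S_4 ≈ 581.964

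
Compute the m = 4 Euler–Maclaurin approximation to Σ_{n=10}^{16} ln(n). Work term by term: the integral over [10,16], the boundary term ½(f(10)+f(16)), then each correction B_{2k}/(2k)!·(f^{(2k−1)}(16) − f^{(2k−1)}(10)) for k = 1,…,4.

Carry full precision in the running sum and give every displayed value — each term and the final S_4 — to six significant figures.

Integral: ∫_10^16 ln(x) dx = 15.3356.
Endpoint term: (f(10) + f(16))/2 = (2.30259 + 2.77259)/2 = 2.53759.
So far: 17.8732.
Correction k=1: B_{2}/2! · (f^{(1)}(16) − f^{(1)}(10)) = 1/12 · (0.0625000 − 0.100000) = -0.00312500.
After k=1: 17.8700.
Correction k=2: B_{4}/4! · (f^{(3)}(16) − f^{(3)}(10)) = −1/720 · (0.000488281 − 0.00200000) = 2.09961e-06.
After k=2: 17.8700.
Correction k=3: B_{6}/6! · (f^{(5)}(16) − f^{(5)}(10)) = 1/30240 · (2.28882e-05 − 0.000240000) = -7.17962e-09.
After k=3: 17.8700.
Correction k=4: B_{8}/8! · (f^{(7)}(16) − f^{(7)}(10)) = −1/1209600 · (2.68221e-06 − 7.20000e-05) = 5.73064e-11.

S_4 ≈ 17.8700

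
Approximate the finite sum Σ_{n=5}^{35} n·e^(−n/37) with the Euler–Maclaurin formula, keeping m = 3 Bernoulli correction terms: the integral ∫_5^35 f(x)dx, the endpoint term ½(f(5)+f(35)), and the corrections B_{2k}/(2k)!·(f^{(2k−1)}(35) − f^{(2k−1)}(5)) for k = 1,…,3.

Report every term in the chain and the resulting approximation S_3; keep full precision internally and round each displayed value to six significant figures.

S_3 ≈ 332.026

Integral: ∫_5^35 x·e^(−x/37) dx = 323.108.
Boundary: ½(f(5) + f(35)) = ½(4.36799 + 13.5909) = 8.97946.
Running total after boundary: 332.087.
Correction k=1: B_{2}/2! · (f^{(1)}(35) − f^{(1)}(5)) = 1/12 · (0.0209898 − 0.755544) = -0.0612129.
Partial sum through k=1: 332.026.
Correction k=2: B_{4}/4! · (f^{(3)}(35) − f^{(3)}(5)) = −1/720 · (0.000582625 − 0.00182815) = 1.72990e-06.
Partial sum through k=2: 332.026.
Correction k=3: B_{6}/6! · (f^{(5)}(35) − f^{(5)}(5)) = 1/30240 · (8.39970e-07 − 2.26765e-06) = -4.72116e-11.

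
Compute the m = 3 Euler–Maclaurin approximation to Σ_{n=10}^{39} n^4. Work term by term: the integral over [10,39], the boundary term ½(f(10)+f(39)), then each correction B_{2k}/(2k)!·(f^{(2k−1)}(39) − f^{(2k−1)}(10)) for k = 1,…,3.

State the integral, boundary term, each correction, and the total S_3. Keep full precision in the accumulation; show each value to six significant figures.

The integral term ∫_10^39 x^4 dx = 1.80248e+07.
Boundary: ½(f(10) + f(39)) = ½(10000.0 + 2.31344e+06) = 1.16172e+06.
So far: 1.91866e+07.
k=1: B_{2}/(2)! × [f^{(1)}(39) − f^{(1)}(10)] = 1/12 × (237276 − 4000.00) = 19439.7.
After k=1: 1.92060e+07.
k=2: B_{4}/(4)! × [f^{(3)}(39) − f^{(3)}(10)] = −1/720 × (936.000 − 240.000) = -0.966667.
After k=2: 1.92060e+07.
k=3: B_{6}/(6)! × [f^{(5)}(39) − f^{(5)}(10)] = 1/30240 × (0.00000 − 0.00000) = 0.00000.

S_3 ≈ 1.92060e+07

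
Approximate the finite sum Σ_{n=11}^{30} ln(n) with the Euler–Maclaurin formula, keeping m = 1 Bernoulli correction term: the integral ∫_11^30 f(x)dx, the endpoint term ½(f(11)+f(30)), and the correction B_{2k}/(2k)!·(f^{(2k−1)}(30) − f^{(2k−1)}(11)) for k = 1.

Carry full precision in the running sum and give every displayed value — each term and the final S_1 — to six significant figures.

S_1 ≈ 59.5538

Integral: ∫_11^30 ln(x) dx = 56.6591.
Endpoint term: (f(11) + f(30))/2 = (2.39790 + 3.40120)/2 = 2.89955.
So far: 59.5586.
k=1: B_{2}/(2)! × [f^{(1)}(30) − f^{(1)}(11)] = 1/12 × (0.0333333 − 0.0909091) = -0.00479798.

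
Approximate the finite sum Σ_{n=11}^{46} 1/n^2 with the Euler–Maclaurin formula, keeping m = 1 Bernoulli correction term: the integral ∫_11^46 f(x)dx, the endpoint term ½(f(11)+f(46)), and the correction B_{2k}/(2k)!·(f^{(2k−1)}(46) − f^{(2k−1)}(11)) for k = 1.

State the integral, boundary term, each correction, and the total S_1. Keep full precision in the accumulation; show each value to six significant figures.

The integral term ∫_11^46 1/x^2 dx = 0.0691700.
Endpoint term: (f(11) + f(46))/2 = (0.00826446 + 0.000472590)/2 = 0.00436853.
Integral + boundary = 0.0735385.
Correction k=1: B_{2}/2! · (f^{(1)}(46) − f^{(1)}(11)) = 1/12 · (-2.05474e-05 − (-0.00150263)) = 0.000123507.

S_1 ≈ 0.0736620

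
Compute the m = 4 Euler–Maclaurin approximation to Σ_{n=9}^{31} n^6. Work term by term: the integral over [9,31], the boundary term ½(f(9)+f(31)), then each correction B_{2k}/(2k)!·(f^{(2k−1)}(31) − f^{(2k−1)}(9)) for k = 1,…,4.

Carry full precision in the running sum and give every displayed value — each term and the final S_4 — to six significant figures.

The integral term ∫_9^31 x^6 dx = 3.92969e+09.
½[f(9) + f(31)] = ½[531441 + 8.87504e+08] = 4.44018e+08.
Running total after boundary: 4.37371e+09.
k=1: B_{2}/(2)! × [f^{(1)}(31) − f^{(1)}(9)] = 1/12 × (1.71775e+08 − 354294) = 1.42851e+07.
Running total after k=1: 4.38799e+09.
k=2: B_{4}/(4)! × [f^{(3)}(31) − f^{(3)}(9)] = −1/720 × (3.57492e+06 − 87480.0) = -4843.67.
Running total after k=2: 4.38799e+09.
k=3: B_{6}/(6)! × [f^{(5)}(31) − f^{(5)}(9)] = 1/30240 × (22320.0 − 6480.00) = 0.523810.
Running total after k=3: 4.38799e+09.
k=4: B_{8}/(8)! × [f^{(7)}(31) − f^{(7)}(9)] = −1/1209600 × (0.00000 − 0.00000) = 0.00000.

S_4 ≈ 4.38799e+09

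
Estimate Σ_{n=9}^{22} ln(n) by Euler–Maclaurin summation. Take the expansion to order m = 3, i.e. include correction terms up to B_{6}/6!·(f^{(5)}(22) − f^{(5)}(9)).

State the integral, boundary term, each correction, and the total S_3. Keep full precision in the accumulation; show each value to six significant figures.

The integral term ∫_9^22 ln(x) dx = 35.2279.
Endpoint term: (f(9) + f(22))/2 = (2.19722 + 3.09104)/2 = 2.64413.
Running total after boundary: 37.8720.
Order-1 term: 1/12 · (0.0454545 − 0.111111) = -0.00547138.
After k=1: 37.8666.
Order-2 term: −1/720 · (0.000187829 − 0.00274348) = 3.54952e-06.
After k=2: 37.8666.
Order-3 term: 1/30240 · (4.65691e-06 − 0.000406442) = -1.32865e-08.

S_3 ≈ 37.8666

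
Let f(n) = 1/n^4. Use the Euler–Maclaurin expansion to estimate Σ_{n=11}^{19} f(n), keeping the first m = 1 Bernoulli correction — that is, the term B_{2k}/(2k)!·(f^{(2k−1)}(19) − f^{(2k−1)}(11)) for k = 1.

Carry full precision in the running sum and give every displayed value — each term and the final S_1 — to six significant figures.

S_1 ≈ 0.000241763

Integral: ∫_11^19 1/x^4 dx = 0.000201840.
Boundary: ½(f(11) + f(19)) = ½(6.83013e-05 + 7.67336e-06) = 3.79874e-05.
Running total after boundary: 0.000239828.
k=1: B_{2}/(2)! × [f^{(1)}(19) − f^{(1)}(11)] = 1/12 × (-1.61544e-06 − (-2.48369e-05)) = 1.93512e-06.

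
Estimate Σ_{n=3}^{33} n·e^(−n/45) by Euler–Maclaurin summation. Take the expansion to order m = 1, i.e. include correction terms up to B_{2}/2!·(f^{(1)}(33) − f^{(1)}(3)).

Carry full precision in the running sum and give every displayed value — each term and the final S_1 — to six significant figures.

Integral: ∫_3^33 x·e^(−x/45) dx = 334.823.
Boundary: ½(f(3) + f(33)) = ½(2.80652 + 15.8501) = 9.32830.
Running total after boundary: 344.152.
Order-1 term: 1/12 · (0.128081 − 0.873140) = -0.0620882.

S_1 ≈ 344.090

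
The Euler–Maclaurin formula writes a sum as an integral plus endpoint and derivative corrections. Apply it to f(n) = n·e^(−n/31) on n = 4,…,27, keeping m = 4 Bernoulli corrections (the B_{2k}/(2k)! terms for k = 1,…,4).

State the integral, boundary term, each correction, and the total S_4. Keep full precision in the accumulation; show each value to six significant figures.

The integral term ∫_4^27 x·e^(−x/31) dx = 201.110.
Endpoint term: (f(4) + f(27))/2 = (3.51578 + 11.3008)/2 = 7.40827.
So far: 208.518.
k=1: B_{2}/(2)! × [f^{(1)}(27) − f^{(1)}(4)] = 1/12 × (0.0540060 − 0.765533) = -0.0592939.
After k=1: 208.459.
k=2: B_{4}/(4)! × [f^{(3)}(27) − f^{(3)}(4)] = −1/720 × (0.000927262 − 0.00262583) = 2.35913e-06.
After k=2: 208.459.
k=3: B_{6}/(6)! × [f^{(5)}(27) − f^{(5)}(4)] = 1/30240 × (1.87131e-06 − 4.63586e-06) = -9.14205e-11.
After k=3: 208.459.
k=4: B_{8}/(8)! × [f^{(7)}(27) − f^{(7)}(4)] = −1/1209600 × (2.89045e-09 − 6.80471e-09) = 3.23600e-15.

S_4 ≈ 208.459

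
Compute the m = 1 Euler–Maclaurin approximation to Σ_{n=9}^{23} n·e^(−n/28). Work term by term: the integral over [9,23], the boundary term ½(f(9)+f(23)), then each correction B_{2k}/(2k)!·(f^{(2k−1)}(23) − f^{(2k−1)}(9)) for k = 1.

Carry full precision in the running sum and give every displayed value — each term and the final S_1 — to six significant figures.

Integral: ∫_9^23 x·e^(−x/28) dx = 123.178.
Boundary: ½(f(9) + f(23)) = ½(6.52601 + 10.1155) = 8.32074.
So far: 131.499.
Correction k=1: B_{2}/2! · (f^{(1)}(23) − f^{(1)}(9)) = 1/12 · (0.0785362 − 0.492041) = -0.0344587.

S_1 ≈ 131.464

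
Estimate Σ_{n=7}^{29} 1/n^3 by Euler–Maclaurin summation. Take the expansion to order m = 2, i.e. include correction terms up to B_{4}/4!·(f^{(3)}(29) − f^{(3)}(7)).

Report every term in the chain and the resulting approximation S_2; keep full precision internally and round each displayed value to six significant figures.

S_2 ≈ 0.0111908

Integral: ∫_7^29 1/x^3 dx = 0.00960955.
Boundary: ½(f(7) + f(29)) = ½(0.00291545 + 4.10021e-05) = 0.00147823.
So far: 0.0110878.
k=1: B_{2}/(2)! × [f^{(1)}(29) − f^{(1)}(7)] = 1/12 × (-4.24160e-06 − (-0.00124948)) = 0.000103770.
Running total after k=1: 0.0111915.
k=2: B_{4}/(4)! × [f^{(3)}(29) − f^{(3)}(7)] = −1/720 × (-1.00870e-07 − (-0.000509992)) = -7.08182e-07.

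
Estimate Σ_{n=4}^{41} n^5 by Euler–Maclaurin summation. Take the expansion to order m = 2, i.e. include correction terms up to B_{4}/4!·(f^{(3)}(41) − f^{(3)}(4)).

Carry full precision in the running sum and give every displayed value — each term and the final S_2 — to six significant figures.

Integral: ∫_4^41 x^5 dx = 7.91683e+08.
½[f(4) + f(41)] = ½[1024.00 + 1.15856e+08] = 5.79286e+07.
So far: 8.49612e+08.
k=1: B_{2}/(2)! × [f^{(1)}(41) − f^{(1)}(4)] = 1/12 × (1.41288e+07 − 1280.00) = 1.17729e+06.
Running total after k=1: 8.50789e+08.
k=2: B_{4}/(4)! × [f^{(3)}(41) − f^{(3)}(4)] = −1/720 × (100860 − 960.000) = -138.750.

S_2 ≈ 8.50789e+08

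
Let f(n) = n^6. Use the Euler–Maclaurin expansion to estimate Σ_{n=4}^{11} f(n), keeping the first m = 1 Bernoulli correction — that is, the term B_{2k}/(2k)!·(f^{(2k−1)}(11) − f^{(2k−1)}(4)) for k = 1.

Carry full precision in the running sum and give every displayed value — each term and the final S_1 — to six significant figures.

S_1 ≈ 3.74938e+06

The integral term ∫_4^11 x^6 dx = 2.78154e+06.
Endpoint term: (f(4) + f(11))/2 = (4096.00 + 1.77156e+06)/2 = 887828.
Running total after boundary: 3.66937e+06.
Correction k=1: B_{2}/2! · (f^{(1)}(11) − f^{(1)}(4)) = 1/12 · (966306 − 6144.00) = 80013.5.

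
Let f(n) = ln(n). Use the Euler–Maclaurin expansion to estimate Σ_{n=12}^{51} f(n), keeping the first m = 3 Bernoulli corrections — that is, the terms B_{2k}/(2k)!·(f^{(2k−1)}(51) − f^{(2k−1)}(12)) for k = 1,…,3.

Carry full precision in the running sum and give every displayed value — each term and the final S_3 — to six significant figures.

Integral: ∫_12^51 ln(x) dx = 131.704.
Boundary: ½(f(12) + f(51)) = ½(2.48491 + 3.93183) = 3.20837.
Integral + boundary = 134.913.
Order-1 term: 1/12 · (0.0196078 − 0.0833333) = -0.00531046.
After k=1: 134.907.
Order-2 term: −1/720 · (1.50772e-05 − 0.00115741) = 1.58657e-06.
After k=2: 134.907.
Order-3 term: 1/30240 · (6.95601e-08 − 9.64506e-05) = -3.18720e-09.

S_3 ≈ 134.907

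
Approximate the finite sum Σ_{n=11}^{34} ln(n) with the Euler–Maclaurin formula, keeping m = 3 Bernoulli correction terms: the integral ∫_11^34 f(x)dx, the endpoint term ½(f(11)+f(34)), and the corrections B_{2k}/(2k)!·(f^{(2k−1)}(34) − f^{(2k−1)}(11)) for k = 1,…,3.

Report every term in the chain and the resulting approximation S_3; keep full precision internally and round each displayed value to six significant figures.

S_3 ≈ 73.4764

Integral: ∫_11^34 ln(x) dx = 70.5194.
½[f(11) + f(34)] = ½[2.39790 + 3.52636] = 2.96213.
Integral + boundary = 73.4815.
k=1: B_{2}/(2)! × [f^{(1)}(34) − f^{(1)}(11)] = 1/12 × (0.0294118 − 0.0909091) = -0.00512478.
Running total after k=1: 73.4764.
k=2: B_{4}/(4)! × [f^{(3)}(34) − f^{(3)}(11)] = −1/720 × (5.08854e-05 − 0.00150263) = 2.01631e-06.
Running total after k=2: 73.4764.
k=3: B_{6}/(6)! × [f^{(5)}(34) − f^{(5)}(11)] = 1/30240 × (5.28222e-07 − 0.000149021) = -4.91048e-09.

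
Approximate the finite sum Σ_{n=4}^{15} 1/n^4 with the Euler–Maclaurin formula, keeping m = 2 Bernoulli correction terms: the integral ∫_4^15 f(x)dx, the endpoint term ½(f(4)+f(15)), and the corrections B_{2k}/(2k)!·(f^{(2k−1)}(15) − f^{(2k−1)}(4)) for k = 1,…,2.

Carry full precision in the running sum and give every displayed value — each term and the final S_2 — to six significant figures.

S_2 ≈ 0.00738748

∫_4^15 1/x^4 dx evaluates to 0.00510957.
Boundary: ½(f(4) + f(15)) = ½(0.00390625 + 1.97531e-05) = 0.00196300.
Running total after boundary: 0.00707257.
Order-1 term: 1/12 · (-5.26749e-06 − (-0.00390625)) = 0.000325082.
Running total after k=1: 0.00739765.
Order-2 term: −1/720 · (-7.02332e-07 − (-0.00732422)) = -1.01716e-05.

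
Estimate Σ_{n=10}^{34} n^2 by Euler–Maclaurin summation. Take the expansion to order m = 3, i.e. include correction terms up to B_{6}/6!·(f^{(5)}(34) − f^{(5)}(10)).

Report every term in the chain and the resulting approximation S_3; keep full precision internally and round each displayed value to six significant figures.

The integral term ∫_10^34 x^2 dx = 12768.0.
½[f(10) + f(34)] = ½[100.000 + 1156.00] = 628.000.
Integral + boundary = 13396.0.
k=1: B_{2}/(2)! × [f^{(1)}(34) − f^{(1)}(10)] = 1/12 × (68.0000 − 20.0000) = 4.00000.
After k=1: 13400.0.
k=2: B_{4}/(4)! × [f^{(3)}(34) − f^{(3)}(10)] = −1/720 × (0.00000 − 0.00000) = 0.00000.
After k=2: 13400.0.
k=3: B_{6}/(6)! × [f^{(5)}(34) − f^{(5)}(10)] = 1/30240 × (0.00000 − 0.00000) = 0.00000.

S_3 ≈ 13400.0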